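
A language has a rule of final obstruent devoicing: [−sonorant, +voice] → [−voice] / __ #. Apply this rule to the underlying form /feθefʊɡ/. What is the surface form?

[feθefʊk]

The only segment in the rule's environment that also matches [−sonorant, +voice] is /ɡ/. Applying [−voice] turns the voiced velar stop into /k/ (voiceless velar stop), giving [feθefʊk].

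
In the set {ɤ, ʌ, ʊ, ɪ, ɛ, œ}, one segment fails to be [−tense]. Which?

/ɤ/ is the mid back unrounded tense vowel, which is [+tense]; the rest — /ʊ, ʌ, œ, ɛ, ɪ/ — are [−tense].

ɤ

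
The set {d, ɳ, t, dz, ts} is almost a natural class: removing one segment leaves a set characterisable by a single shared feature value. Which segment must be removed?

ɳ

[anterior] (equivalently [sonorant], [nasal]) groups all but one: /t, ts, dz, d/ share [+anterior] while /ɳ/ (retroflex nasal) alone is [−anterior]. Removing any other segment would not leave a single-feature class that excludes it.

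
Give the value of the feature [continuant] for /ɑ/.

/ɑ/ is the low back unrounded vowel, hence [+continuant].

[+continuant]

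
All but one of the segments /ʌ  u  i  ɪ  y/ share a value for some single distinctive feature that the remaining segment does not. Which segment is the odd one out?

ʌ

[high] groups all but one: /u, y, i, ɪ/ share [+high] while /ʌ/ (mid back unrounded lax vowel) alone is [−high]. Removing any other segment would not leave a single-feature class that excludes it.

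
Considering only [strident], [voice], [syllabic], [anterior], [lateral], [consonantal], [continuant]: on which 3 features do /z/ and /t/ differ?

/z/ (voiced alveolar fricative) and /t/ (voiceless alveolar stop) agree on [−syllabic], [+anterior], [−lateral], [+consonantal]. They differ on [voice] (/z/ [+], /t/ [−]), [continuant] (/z/ [+], /t/ [−]), [strident] (/z/ [+], /t/ [−]).

[voice], [continuant], [strident]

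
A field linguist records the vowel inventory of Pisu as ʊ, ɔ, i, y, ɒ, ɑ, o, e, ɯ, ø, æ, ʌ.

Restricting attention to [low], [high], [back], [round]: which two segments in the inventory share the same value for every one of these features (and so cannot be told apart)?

ɔ, o

Both /ɔ/ and /o/ are [-low], [-high], [+back], [+round]. Since the list omits [tense] — which does distinguish the mid back rounded lax vowel from the mid back rounded tense vowel — this pair collapses; all other pairs remain distinct.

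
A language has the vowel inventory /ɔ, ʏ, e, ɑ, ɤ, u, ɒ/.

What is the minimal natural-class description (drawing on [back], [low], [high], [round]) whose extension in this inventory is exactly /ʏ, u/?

/ʏ, u/ are exactly the [+high] segments in the inventory, so a single feature suffices.

[+high]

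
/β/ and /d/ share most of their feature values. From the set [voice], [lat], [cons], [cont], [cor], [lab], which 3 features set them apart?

/β/ (voiced bilabial fricative) and /d/ (voiced alveolar stop) agree on [+voice], [−lateral], [+consonantal]. They differ on [continuant] (/β/ [+], /d/ [−]), [labial] (/β/ [+], /d/ [−]), [coronal] (/β/ [−], /d/ [+]).

[continuant], [labial], [coronal]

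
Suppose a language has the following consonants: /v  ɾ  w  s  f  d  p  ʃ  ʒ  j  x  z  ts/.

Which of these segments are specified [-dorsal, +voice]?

Checking each segment against [-dorsal], [+voice]: /v/ (voiced labiodental fricative), /ɾ/ (alveolar tap), /d/ (voiced alveolar stop), /ʒ/ (voiced postalveolar fricative), /z/ (voiced alveolar fricative) satisfy every feature; every other segment in the inventory fails at least one.

v, ɾ, d, ʒ, z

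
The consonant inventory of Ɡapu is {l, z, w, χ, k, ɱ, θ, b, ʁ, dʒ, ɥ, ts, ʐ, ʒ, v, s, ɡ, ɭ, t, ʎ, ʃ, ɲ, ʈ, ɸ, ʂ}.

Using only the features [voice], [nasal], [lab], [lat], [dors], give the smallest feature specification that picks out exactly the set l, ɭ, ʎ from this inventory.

[+lat]

Every target segment is [+lateral] and no other inventory member is, so one feature is enough.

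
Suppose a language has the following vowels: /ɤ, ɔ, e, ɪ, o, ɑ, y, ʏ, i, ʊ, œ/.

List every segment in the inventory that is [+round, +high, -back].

y, ʏ

Eliminate segments failing any feature: /ɤ, e, ɪ, ɑ, i/ are [-round]; /ɔ, o, œ/ are [-high]; /ʊ/ is [+back]. The remaining /y, ʏ/ satisfy [+round], [+high], [-back].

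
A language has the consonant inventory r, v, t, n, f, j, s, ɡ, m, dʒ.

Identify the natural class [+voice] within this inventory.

r, v, n, j, ɡ, m, dʒ

The feature [voice] marks segments produced with vocal-fold vibration. In this inventory /r, v, n, j, ɡ, m, dʒ/ have that property, so they are [+voice]; /t, f, s/ are [−voice].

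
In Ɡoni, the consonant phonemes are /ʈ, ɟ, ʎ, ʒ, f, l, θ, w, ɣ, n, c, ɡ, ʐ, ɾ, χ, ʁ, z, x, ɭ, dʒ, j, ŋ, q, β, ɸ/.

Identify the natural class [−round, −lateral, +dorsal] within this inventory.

Eliminate segments failing any feature: /ʈ, ʒ, f, θ, n, ʐ, ɾ, z, dʒ, β, ɸ/ are [−dorsal]; /ʎ, l, ɭ/ are [+lateral]; /w/ is [+round]. The remaining /ɟ, ɣ, c, ɡ, χ, ʁ, x, j, ŋ, q/ satisfy [−round], [−lateral], [+dorsal].

ɟ, ɣ, c, ɡ, χ, ʁ, x, j, ŋ, q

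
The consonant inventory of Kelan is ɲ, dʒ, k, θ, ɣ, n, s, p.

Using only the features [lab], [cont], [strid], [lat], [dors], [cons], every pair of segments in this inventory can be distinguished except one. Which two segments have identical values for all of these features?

On the given features, /ɲ/ and /k/ have an identical profile: [−labial], [−continuant], [−strident], [−lateral], [+dorsal], [+consonantal]. No other two segments in the inventory coincide on all 6 features. (They do differ in [sonorant], [voice], [nasal] and [back], which are not among the given features.)

ɲ, k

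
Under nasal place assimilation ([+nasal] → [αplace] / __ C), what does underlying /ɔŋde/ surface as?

/ŋ/ sits before the [+coronal] consonant /d/, so it takes on [+coronal] and surfaces as /n/. The rest of the form is unaffected: [ɔnde].

[ɔnde]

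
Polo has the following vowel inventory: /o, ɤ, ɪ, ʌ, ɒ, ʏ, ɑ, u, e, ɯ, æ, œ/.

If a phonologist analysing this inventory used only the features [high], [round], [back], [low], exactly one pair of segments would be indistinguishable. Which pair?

ʌ, ɤ

On the given features, /ʌ/ and /ɤ/ have an identical profile: [-high], [-round], [+back], [-low]. No other two segments in the inventory coincide on all 4 features. (They do differ in [tense], which is not among the given features.)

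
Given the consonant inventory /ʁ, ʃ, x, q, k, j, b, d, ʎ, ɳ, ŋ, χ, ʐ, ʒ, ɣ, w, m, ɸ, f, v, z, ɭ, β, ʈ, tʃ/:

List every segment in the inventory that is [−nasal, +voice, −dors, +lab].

Checking each segment against [−nasal], [+voice], [−dorsal], [+labial]: /b/ (voiced bilabial stop), /v/ (voiced labiodental fricative), /β/ (voiced bilabial fricative) satisfy every feature; every other segment in the inventory fails at least one.

b, v, β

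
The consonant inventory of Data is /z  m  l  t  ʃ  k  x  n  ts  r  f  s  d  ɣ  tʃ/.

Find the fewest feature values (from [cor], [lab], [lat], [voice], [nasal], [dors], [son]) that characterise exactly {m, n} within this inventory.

The target set is precisely the extension of [+nasal] in this inventory.

[+nasal]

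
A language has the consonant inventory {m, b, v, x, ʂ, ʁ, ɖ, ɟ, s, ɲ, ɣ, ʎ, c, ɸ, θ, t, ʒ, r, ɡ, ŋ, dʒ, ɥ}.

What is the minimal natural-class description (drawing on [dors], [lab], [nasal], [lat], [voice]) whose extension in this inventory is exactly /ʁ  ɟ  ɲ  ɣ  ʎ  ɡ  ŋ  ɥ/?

[+voice, +dors]

The class [+voice], [+dorsal] has exactly /ʁ, ɟ, ɲ, ɣ, ʎ, ɡ, ŋ, ɥ/ as its extension in this inventory. No smaller conjunction from the listed features achieves this: [+dorsal] alone would also admit /x, c/; [+voice] alone would also admit /m, b, v, ɖ, …/; and checking the remaining single features turns up none with this extension.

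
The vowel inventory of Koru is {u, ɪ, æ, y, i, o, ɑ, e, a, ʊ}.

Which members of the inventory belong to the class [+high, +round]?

u, y, ʊ

Checking each segment against [+high], [+round]: /u/ (high back rounded tense vowel), /y/ (high front rounded tense vowel), /ʊ/ (high back rounded lax vowel) satisfy every feature; every other segment in the inventory fails at least one.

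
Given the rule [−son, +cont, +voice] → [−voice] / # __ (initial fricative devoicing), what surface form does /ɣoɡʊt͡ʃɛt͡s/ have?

/ɣ/ satisfies [−son, +cont, +voice] and sits in # __. The [−voice] counterpart of the voiced velar fricative is /x/. Other segments in /ɣoɡʊt͡ʃɛt͡s/ either fail the structural description or are not in the environment, so the surface form is [xoɡʊt͡ʃɛt͡s].

[xoɡʊt͡ʃɛt͡s]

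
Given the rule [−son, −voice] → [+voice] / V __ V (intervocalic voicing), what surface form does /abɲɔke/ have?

[abɲɔɡe]

The only segment in the rule's environment that also matches [−son, −voice] is /k/. Applying [+voice] turns the voiceless velar stop into /ɡ/ (voiced velar stop), giving [abɲɔɡe].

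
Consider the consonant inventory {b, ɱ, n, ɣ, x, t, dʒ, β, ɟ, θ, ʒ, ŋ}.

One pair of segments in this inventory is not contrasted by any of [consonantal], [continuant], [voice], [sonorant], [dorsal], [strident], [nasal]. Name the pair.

n, ɱ

Both /n/ and /ɱ/ are [+consonantal], [-continuant], [+voice], [+sonorant], [-dorsal], [-strident], [+nasal]. Since the list omits [labial] and [coronal] — which do distinguish the alveolar nasal from the labiodental nasal — this pair collapses; all other pairs remain distinct.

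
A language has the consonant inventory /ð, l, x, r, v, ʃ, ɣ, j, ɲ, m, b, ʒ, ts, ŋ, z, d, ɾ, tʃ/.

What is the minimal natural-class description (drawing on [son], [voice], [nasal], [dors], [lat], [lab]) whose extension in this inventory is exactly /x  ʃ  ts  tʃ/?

/x, ʃ, ts, tʃ/ are exactly the [-voice] segments in the inventory, so a single feature suffices.

[-voice]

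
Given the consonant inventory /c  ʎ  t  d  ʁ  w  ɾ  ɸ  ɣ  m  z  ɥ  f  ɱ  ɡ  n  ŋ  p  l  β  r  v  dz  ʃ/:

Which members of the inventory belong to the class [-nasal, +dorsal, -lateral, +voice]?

Eliminate segments failing any feature: /c/ is [-voice]; /ʎ/ is [+lateral]; /t, d, ɾ, ɸ, z, f, p, l, β, r, v, dz, ʃ/ are [-dorsal]; /m, ɱ, n, ŋ/ are [+nasal]. The remaining /ʁ, w, ɣ, ɥ, ɡ/ satisfy [-nasal], [+dorsal], [-lateral], [+voice].

ʁ, w, ɣ, ɥ, ɡ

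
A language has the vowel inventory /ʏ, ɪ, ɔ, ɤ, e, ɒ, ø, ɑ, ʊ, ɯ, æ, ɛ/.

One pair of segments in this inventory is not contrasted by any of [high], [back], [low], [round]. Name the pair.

On the given features, /e/ and /ɛ/ have an identical profile: [−high], [−back], [−low], [−round]. No other two segments in the inventory coincide on all 4 features. (They do differ in [tense], which is not among the given features.)

e, ɛ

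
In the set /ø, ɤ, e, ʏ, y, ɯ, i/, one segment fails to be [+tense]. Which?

ʏ

/ʏ/ is the high front rounded lax vowel, which is [−tense]; the rest — /i, ɯ, ø, ɤ, e, y/ — are [+tense].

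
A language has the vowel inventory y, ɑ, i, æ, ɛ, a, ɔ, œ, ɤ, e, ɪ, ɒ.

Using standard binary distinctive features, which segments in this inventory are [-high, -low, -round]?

Among the inventory, the [-high] segments are /ɑ, æ, ɛ, a, ɔ, œ, ɤ, e, ɒ/.
Intersecting with [-low] gives /ɛ, ɔ, œ, ɤ, e/.
Among these, [-round] leaves /ɛ, ɤ, e/.

ɛ, ɤ, e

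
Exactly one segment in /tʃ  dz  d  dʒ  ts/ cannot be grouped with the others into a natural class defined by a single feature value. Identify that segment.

/ts, tʃ, dz, dʒ/ are all [+delayed release], but /d/ (voiced alveolar stop) is [-delayed release]. No other single segment can be removed to leave a set sharing one feature value that the removed segment lacks, so /d/ is the odd one out.

d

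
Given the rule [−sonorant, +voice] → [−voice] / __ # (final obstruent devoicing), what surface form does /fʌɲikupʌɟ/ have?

The only segment in the rule's environment that also matches [−sonorant, +voice] is /ɟ/. Applying [−voice] turns the voiced palatal stop into /c/ (voiceless palatal stop), giving [fʌɲikupʌc].

[fʌɲikupʌc]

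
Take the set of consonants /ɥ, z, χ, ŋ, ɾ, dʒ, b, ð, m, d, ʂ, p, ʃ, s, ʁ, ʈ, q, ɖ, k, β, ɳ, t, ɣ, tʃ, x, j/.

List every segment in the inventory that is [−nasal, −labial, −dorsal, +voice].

z, ɾ, dʒ, ð, d, ɖ

Checking each segment against [−nasal], [−labial], [−dorsal], [+voice]: /z/ (voiced alveolar fricative), /ɾ/ (alveolar tap), /dʒ/ (voiced postalveolar affricate), /ð/ (voiced dental fricative), /d/ (voiced alveolar stop), /ɖ/ (voiced retroflex stop) satisfy every feature; every other segment in the inventory fails at least one.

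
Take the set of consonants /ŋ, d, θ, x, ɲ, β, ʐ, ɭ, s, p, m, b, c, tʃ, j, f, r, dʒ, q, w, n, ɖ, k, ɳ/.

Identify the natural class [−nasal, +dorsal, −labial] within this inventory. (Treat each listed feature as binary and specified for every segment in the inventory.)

Eliminate segments failing any feature: /ŋ, ɲ, m, n, ɳ/ are [+nasal]; /d, θ, β, ʐ, ɭ, s, p, b, tʃ, f, r, dʒ, ɖ/ are [−dorsal]; /w/ is [+labial]. The remaining /x, c, j, q, k/ satisfy [−nasal], [+dorsal], [−labial].

x, c, j, q, k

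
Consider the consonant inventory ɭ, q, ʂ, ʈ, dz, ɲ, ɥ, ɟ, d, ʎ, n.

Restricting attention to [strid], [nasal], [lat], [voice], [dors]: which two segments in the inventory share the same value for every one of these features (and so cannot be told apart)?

ɥ, ɟ

Both /ɥ/ and /ɟ/ are [-strident], [-nasal], [-lateral], [+voice], [+dorsal]. Since the list omits [sonorant], [continuant], [labial] and [round] — which do distinguish the labial-palatal glide from the voiced palatal stop — this pair collapses; all other pairs remain distinct.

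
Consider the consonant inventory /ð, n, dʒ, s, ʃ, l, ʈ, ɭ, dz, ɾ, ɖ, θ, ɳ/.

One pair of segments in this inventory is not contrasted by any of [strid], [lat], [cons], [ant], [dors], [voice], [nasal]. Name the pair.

On the given features, /ð/ and /ɾ/ have an identical profile: [−strident], [−lateral], [+consonantal], [+anterior], [−dorsal], [+voice], [−nasal]. No other two segments in the inventory coincide on all 7 features. (They do differ in [sonorant], which is not among the given features.)

ð, ɾ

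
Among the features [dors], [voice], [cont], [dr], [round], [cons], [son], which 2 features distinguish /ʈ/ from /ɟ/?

[voice], [dorsal]

The two segments share [−continuant], [−delayed release], [−round], [+consonantal], [−sonorant]. The only features from the list on which they differ: /ʈ/ is [−voice] while /ɟ/ is [+voice]; /ʈ/ is [−dorsal] while /ɟ/ is [+dorsal].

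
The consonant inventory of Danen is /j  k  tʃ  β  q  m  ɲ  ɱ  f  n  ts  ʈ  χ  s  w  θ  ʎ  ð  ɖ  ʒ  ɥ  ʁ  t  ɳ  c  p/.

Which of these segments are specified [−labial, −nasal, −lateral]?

Among the inventory, the [−labial] segments are /j, k, tʃ, q, ɲ, n, ts, ʈ, χ, s, θ, ʎ, ð, ɖ, ʒ, ʁ, t, ɳ, c/.
Of those, [−nasal] gives /j, k, tʃ, q, ts, ʈ, χ, s, θ, ʎ, ð, ɖ, ʒ, ʁ, t, c/.
Intersecting with [−lateral] leaves /j, k, tʃ, q, ts, ʈ, χ, s, θ, ð, ɖ, ʒ, ʁ, t, c/.

j, k, tʃ, q, ts, ʈ, χ, s, θ, ð, ɖ, ʒ, ʁ, t, c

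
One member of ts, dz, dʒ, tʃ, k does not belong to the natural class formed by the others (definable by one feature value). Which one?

k

The remaining segments after removing /k/ share [+delayed release]; /k/ (voiceless velar stop) is [−delayed release]. For every other candidate removal, the leftover set fails to share any single feature value that the removed segment lacks.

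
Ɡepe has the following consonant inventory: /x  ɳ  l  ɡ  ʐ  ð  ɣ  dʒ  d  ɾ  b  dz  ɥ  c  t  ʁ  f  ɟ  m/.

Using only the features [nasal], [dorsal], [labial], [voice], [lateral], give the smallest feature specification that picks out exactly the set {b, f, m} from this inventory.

[+labial, −dorsal]

The class [+labial], [−dorsal] has exactly /b, f, m/ as its extension in this inventory. No smaller conjunction from the listed features achieves this: [−dorsal] alone would also admit /ɳ, l, ʐ, ð, …/; [+labial] alone would also admit /ɥ/; and checking the remaining single features turns up none with this extension.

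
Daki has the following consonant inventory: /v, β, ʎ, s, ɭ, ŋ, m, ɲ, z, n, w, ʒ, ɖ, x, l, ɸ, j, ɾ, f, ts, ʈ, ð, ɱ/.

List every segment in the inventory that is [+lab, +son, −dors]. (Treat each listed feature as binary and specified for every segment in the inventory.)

m, ɱ

Checking each segment against [+labial], [+sonorant], [−dorsal]: /m/ (bilabial nasal), /ɱ/ (labiodental nasal) satisfy every feature; every other segment in the inventory fails at least one.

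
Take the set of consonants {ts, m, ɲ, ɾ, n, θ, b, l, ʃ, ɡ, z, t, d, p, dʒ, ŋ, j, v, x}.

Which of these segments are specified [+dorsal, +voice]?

ɲ, ɡ, ŋ, j

Eliminate segments failing any feature: /ts, m, ɾ, n, θ, b, l, ʃ, z, t, d, p, dʒ, v/ are [-dorsal]; /x/ is [-voice]. The remaining /ɲ, ɡ, ŋ, j/ satisfy [+dorsal], [+voice].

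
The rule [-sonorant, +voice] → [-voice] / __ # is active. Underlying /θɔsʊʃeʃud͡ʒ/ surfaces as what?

The only segment in the rule's environment that also matches [-sonorant, +voice] is /d͡ʒ/. Applying [-voice] turns the voiced postalveolar affricate into /t͡ʃ/ (voiceless postalveolar affricate), giving [θɔsʊʃeʃut͡ʃ].

[θɔsʊʃeʃut͡ʃ]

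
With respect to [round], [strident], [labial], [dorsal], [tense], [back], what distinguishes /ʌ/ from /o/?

/ʌ/ is the mid back unrounded lax vowel and /o/ is the mid back rounded tense vowel. Both are [-strident], [+dorsal], [+back]. /ʌ/ is [-labial] while /o/ is [+labial]; /ʌ/ is [-round] while /o/ is [+round]; /ʌ/ is [-tense] while /o/ is [+tense], so the distinguishing features are [labial], [round], [tense].

[labial], [round], [tense]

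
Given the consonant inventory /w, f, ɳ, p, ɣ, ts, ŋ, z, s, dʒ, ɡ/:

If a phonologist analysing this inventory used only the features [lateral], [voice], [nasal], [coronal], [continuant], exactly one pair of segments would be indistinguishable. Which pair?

On the given features, /ɣ/ and /w/ have an identical profile: [−lateral], [+voice], [−nasal], [−coronal], [+continuant]. No other two segments in the inventory coincide on all 5 features. (They do differ in [sonorant], [labial] and [round], which are not among the given features.)

ɣ, w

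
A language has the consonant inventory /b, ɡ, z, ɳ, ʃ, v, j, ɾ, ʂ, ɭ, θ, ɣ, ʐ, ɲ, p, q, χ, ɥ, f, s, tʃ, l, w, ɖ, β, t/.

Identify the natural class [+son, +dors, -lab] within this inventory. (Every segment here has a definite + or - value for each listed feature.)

Checking each segment against [+sonorant], [+dorsal], [-labial]: /j/ (palatal glide), /ɲ/ (palatal nasal) satisfy every feature; every other segment in the inventory fails at least one.

j, ɲ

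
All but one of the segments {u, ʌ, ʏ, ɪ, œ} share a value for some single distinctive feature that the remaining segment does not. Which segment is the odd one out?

u

The remaining segments after removing /u/ share [-tense]; /u/ (high back rounded tense vowel) is [+tense]. For every other candidate removal, the leftover set fails to share any single feature value that the removed segment lacks.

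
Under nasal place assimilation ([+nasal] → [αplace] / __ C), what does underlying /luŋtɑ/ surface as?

[luntɑ]

/ŋ/ sits before the [+coronal] consonant /t/, so it takes on [+coronal] and surfaces as /n/. The rest of the form is unaffected: [luntɑ].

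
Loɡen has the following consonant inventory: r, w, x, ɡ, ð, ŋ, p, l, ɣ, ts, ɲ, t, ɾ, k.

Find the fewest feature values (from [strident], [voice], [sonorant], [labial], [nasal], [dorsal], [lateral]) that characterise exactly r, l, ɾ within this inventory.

The class [+sonorant], [−dorsal] has exactly /r, l, ɾ/ as its extension in this inventory. No smaller conjunction from the listed features achieves this: [−dorsal] alone would also admit /ð, p, ts, t/; [+sonorant] alone would also admit /w, ŋ, ɲ/; and checking the remaining single features turns up none with this extension.

[+sonorant, −dorsal]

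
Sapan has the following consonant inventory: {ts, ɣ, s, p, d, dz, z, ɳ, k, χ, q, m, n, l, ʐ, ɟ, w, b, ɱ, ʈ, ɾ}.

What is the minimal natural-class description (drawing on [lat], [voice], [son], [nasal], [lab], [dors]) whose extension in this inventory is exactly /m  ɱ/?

Every target segment is [+nasal], [+labial]; each remaining inventory member fails at least one of these. Each conjunct is needed — [+labial] alone would also admit /p, w, b/; [+nasal] alone would also admit /ɳ, n/ — and no other single listed feature has exactly this extension, so two is the minimum.

[+nasal, +lab]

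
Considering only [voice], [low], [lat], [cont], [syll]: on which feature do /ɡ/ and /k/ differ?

The two segments share [-low], [-lateral], [-continuant], [-syllabic]. The only feature from the list on which they differ: /ɡ/ is [+voice] while /k/ is [-voice].

[voice]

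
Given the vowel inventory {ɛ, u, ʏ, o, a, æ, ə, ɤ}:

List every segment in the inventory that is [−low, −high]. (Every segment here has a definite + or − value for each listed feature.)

Checking each segment against [−low], [−high]: /ɛ/ (mid front unrounded lax vowel), /o/ (mid back rounded tense vowel), /ə/ (mid central vowel (schwa)), /ɤ/ (mid back unrounded tense vowel) satisfy every feature; every other segment in the inventory fails at least one.

ɛ, o, ə, ɤ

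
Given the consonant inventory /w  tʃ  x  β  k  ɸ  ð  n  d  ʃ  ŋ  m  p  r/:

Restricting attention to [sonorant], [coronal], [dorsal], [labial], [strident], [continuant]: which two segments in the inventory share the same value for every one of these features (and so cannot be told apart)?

β, ɸ

Both /β/ and /ɸ/ are [-sonorant], [-coronal], [-dorsal], [+labial], [-strident], [+continuant]. Since the list omits [voice] — which does distinguish the voiced bilabial fricative from the voiceless bilabial fricative — this pair collapses; all other pairs remain distinct.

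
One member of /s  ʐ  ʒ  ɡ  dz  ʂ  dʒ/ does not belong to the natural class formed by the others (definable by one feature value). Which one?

ɡ

[strident] (equivalently [coronal], [dorsal]) groups all but one: /s, dz, ʂ, dʒ, ʐ, ʒ/ share [+strident] while /ɡ/ (voiced velar stop) alone is [−strident]. Removing any other segment would not leave a single-feature class that excludes it.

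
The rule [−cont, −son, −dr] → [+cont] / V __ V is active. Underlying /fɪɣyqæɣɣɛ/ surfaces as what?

[fɪɣyχæɣɣɛ]

Only /q/ occurs between two vowels (/y/ __ /æ/) and matches the structural description. It is a voiceless uvular stop, so [−cont, −son, −dr] holds; changing it to [+continuant] with all other features held fixed yields /χ/ (voiceless uvular fricative). No other segment meets both the structural description and the environment, so the output is [fɪɣyχæɣɣɛ].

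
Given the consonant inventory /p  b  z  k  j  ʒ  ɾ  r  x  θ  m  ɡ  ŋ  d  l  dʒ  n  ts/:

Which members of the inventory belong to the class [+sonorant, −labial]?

Checking each segment against [+sonorant], [−labial]: /j/ (palatal glide), /ɾ/ (alveolar tap), /r/ (alveolar trill), /ŋ/ (velar nasal), /l/ (alveolar lateral approximant), /n/ (alveolar nasal) satisfy every feature; every other segment in the inventory fails at least one.

j, ɾ, r, ŋ, l, n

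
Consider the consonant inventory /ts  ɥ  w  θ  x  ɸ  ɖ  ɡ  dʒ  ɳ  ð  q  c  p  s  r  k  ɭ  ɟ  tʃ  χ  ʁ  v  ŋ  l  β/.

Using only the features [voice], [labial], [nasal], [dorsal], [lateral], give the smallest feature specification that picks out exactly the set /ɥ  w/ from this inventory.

Every target segment is [+labial], [+dorsal]; each remaining inventory member fails at least one of these. Each conjunct is needed — [+dorsal] alone would also admit /x, ɡ, q, c, …/; [+labial] alone would also admit /ɸ, p, v, β/ — and no other single listed feature has exactly this extension, so two is the minimum.

[+labial, +dorsal]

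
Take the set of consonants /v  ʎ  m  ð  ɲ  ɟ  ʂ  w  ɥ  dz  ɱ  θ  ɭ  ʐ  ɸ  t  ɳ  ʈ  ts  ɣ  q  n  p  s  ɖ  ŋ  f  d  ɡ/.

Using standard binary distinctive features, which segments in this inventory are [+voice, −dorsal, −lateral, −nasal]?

v, ð, dz, ʐ, ɖ, d

Checking each segment against [+voice], [−dorsal], [−lateral], [−nasal]: /v/ (voiced labiodental fricative), /ð/ (voiced dental fricative), /dz/ (voiced alveolar affricate), /ʐ/ (voiced retroflex fricative), /ɖ/ (voiced retroflex stop), /d/ (voiced alveolar stop) satisfy every feature; every other segment in the inventory fails at least one.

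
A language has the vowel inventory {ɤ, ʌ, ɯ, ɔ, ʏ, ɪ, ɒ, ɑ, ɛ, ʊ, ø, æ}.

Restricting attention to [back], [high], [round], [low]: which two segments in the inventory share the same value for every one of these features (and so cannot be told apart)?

/ɤ/ (mid back unrounded tense vowel) and /ʌ/ (mid back unrounded lax vowel) are both [+back], [-high], [-round], [-low], so none of the listed features separates them. (They do differ in [tense], which is not among the given features.) Every other pair in the inventory differs on at least one listed feature.

ɤ, ʌ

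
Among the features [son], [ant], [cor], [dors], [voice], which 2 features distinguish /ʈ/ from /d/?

/ʈ/ (voiceless retroflex stop) and /d/ (voiced alveolar stop) agree on [-sonorant], [+coronal], [-dorsal]. They differ on [voice] (/ʈ/ [-], /d/ [+]), [anterior] (/ʈ/ [-], /d/ [+]).

[voice], [anterior]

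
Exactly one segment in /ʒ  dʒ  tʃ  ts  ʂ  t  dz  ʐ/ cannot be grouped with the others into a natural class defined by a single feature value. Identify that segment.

t

/dʒ, ʒ, dz, tʃ, ʂ, ʐ, ts/ are all [+strident], but /t/ (voiceless alveolar stop) is [−strident]. No other single segment can be removed to leave a set sharing one feature value that the removed segment lacks, so /t/ is the odd one out.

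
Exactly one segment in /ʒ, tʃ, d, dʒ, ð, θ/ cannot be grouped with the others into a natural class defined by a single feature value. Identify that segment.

/θ, ʒ, tʃ, ð, dʒ/ are all [+distributed], but /d/ (voiced alveolar stop) is [-distributed]. No other single segment can be removed to leave a set sharing one feature value that the removed segment lacks, so /d/ is the odd one out.

d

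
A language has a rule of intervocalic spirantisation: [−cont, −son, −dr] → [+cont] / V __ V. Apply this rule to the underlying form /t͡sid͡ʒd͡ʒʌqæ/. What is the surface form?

The only segment in the rule's environment that also matches [−cont, −son, −dr] is /q/. Applying [+continuant] turns the voiceless uvular stop into /χ/ (voiceless uvular fricative), giving [t͡sid͡ʒd͡ʒʌχæ].

[t͡sid͡ʒd͡ʒʌχæ]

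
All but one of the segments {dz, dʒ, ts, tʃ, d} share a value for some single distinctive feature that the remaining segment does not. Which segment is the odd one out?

The remaining segments after removing /d/ share [+delayed release]; /d/ (voiced alveolar stop) is [−delayed release]. For every other candidate removal, the leftover set fails to share any single feature value that the removed segment lacks.

d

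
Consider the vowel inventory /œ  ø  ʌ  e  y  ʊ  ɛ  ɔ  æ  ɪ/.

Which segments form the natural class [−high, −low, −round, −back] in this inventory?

Eliminate segments failing any feature: /œ, ø, ɔ/ are [+round]; /ʌ/ is [+back]; /y, ʊ, ɪ/ are [+high]; /æ/ is [+low]. The remaining /e, ɛ/ satisfy [−high], [−low], [−round], [−back].

e, ɛ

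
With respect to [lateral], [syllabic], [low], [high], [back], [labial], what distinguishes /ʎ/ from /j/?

[lateral]

/ʎ/ (palatal lateral approximant) and /j/ (palatal glide) agree on [−syllabic], [−low], [+high], [−back], [−labial]. They differ on [lateral] (/ʎ/ [+], /j/ [−]).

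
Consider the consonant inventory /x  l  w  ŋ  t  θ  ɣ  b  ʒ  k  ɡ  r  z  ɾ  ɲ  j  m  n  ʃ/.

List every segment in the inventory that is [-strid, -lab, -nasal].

Eliminate segments failing any feature: /w, b, m/ are [+labial]; /ŋ, ɲ, n/ are [+nasal]; /ʒ, z, ʃ/ are [+strident]. The remaining /x, l, t, θ, ɣ, k, ɡ, r, ɾ, j/ satisfy [-strident], [-labial], [-nasal].

x, l, t, θ, ɣ, k, ɡ, r, ɾ, j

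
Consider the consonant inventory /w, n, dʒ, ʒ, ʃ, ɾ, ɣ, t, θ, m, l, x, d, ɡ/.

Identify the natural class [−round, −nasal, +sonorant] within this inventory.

Eliminate segments failing any feature: /w/ is [+round]; /n, m/ are [+nasal]; /dʒ, ʒ, ʃ, ɣ, t, θ, x, d, ɡ/ are [−sonorant]. The remaining /ɾ, l/ satisfy [−round], [−nasal], [+sonorant].

ɾ, l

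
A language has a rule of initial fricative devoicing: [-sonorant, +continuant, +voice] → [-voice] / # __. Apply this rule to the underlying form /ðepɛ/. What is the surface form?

The only segment in the rule's environment that also matches [-sonorant, +continuant, +voice] is /ð/. Applying [-voice] turns the voiced dental fricative into /θ/ (voiceless dental fricative), giving [θepɛ].

[θepɛ]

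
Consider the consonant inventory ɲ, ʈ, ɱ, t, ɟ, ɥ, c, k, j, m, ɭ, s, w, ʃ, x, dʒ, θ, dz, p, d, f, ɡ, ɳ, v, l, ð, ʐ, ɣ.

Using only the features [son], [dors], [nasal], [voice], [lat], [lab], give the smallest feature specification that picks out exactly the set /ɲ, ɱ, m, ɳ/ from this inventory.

[+nasal]

/ɲ, ɱ, m, ɳ/ are exactly the [+nasal] segments in the inventory, so a single feature suffices.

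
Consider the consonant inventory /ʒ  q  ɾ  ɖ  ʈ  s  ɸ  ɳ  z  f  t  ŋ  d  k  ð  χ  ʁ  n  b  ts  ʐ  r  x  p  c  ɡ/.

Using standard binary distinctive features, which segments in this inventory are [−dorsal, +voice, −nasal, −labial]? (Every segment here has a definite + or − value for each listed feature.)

First, the [−dorsal] segments are /ʒ, ɾ, ɖ, ʈ, s, ɸ, ɳ, z, f, t, d, ð, n, b, ts, ʐ, r, p/.
Of those, [+voice] gives /ʒ, ɾ, ɖ, ɳ, z, d, ð, n, b, ʐ, r/.
Within that set, [−nasal] gives /ʒ, ɾ, ɖ, z, d, ð, b, ʐ, r/.
Then [−labial] leaves /ʒ, ɾ, ɖ, z, d, ð, ʐ, r/.

ʒ, ɾ, ɖ, z, d, ð, ʐ, r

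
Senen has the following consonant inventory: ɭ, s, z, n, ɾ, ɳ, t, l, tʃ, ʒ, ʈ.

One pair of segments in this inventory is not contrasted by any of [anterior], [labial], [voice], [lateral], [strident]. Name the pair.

ɾ, n

Both /ɾ/ and /n/ are [+anterior], [−labial], [+voice], [−lateral], [−strident]. Since the list omits [nasal] — which does distinguish the alveolar tap from the alveolar nasal — this pair collapses; all other pairs remain distinct.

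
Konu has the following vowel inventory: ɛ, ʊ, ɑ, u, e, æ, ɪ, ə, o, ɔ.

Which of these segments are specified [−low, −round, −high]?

Checking each segment against [−low], [−round], [−high]: /ɛ/ (mid front unrounded lax vowel), /e/ (mid front unrounded tense vowel), /ə/ (mid central vowel (schwa)) satisfy every feature; every other segment in the inventory fails at least one.

ɛ, e, ə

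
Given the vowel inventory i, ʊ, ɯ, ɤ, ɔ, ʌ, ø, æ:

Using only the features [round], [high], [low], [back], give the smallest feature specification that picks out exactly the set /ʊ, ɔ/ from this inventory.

The class [+back], [+round] has exactly /ʊ, ɔ/ as its extension in this inventory. No smaller conjunction from the listed features achieves this: [+round] alone would also admit /ø/; [+back] alone would also admit /ɯ, ɤ, ʌ/; and checking the remaining single features turns up none with this extension.

[+back, +round]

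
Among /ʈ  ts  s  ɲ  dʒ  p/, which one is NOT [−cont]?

/s/ is the voiceless alveolar fricative, which is [+continuant]; the rest — /ts, ɲ, dʒ, ʈ, p/ — are [−continuant].

s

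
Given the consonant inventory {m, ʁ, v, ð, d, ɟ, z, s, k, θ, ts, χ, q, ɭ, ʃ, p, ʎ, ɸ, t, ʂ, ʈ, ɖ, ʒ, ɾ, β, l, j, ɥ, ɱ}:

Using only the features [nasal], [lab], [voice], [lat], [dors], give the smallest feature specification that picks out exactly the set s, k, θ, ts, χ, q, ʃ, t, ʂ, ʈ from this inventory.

[-voice, -lab]

/s, k, θ, ts, χ, q, ʃ, t, ʂ, ʈ/ are all [-voice], [-labial], and no other segment in the inventory matches both values. Dropping any one of them over-generates: [-labial] alone would also admit /ʁ, ð, d, ɟ, …/; [-voice] alone would also admit /p, ɸ/. No other single listed feature picks out exactly this set either, so fewer than two features will not do.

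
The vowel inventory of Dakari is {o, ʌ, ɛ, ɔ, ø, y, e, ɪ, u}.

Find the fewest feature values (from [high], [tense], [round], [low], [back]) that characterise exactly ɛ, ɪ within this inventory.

Every target segment is [−back], [−tense]; each remaining inventory member fails at least one of these. Each conjunct is needed — [−tense] alone would also admit /ʌ, ɔ/; [−back] alone would also admit /ø, y, e/ — and no other single listed feature has exactly this extension, so two is the minimum.

[−back, −tense]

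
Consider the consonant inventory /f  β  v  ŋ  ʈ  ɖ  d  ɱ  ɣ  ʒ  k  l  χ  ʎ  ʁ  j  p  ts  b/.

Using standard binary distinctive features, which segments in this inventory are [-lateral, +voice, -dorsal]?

Among the inventory, the [-lateral] segments are /f, β, v, ŋ, ʈ, ɖ, d, ɱ, ɣ, ʒ, k, χ, ʁ, j, p, ts, b/.
Within that set, [+voice] gives /β, v, ŋ, ɖ, d, ɱ, ɣ, ʒ, ʁ, j, b/.
Among these, [-dorsal] leaves /β, v, ɖ, d, ɱ, ʒ, b/.

β, v, ɖ, d, ɱ, ʒ, b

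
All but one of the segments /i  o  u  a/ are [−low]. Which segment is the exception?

/a/ is the low unrounded vowel, which is [+low]; the rest — /u, o, i/ — are [−low].

a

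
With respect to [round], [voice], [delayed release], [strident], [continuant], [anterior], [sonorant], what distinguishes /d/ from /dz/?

/d/ (voiced alveolar stop) and /dz/ (voiced alveolar affricate) agree on [−round], [+voice], [−continuant], [+anterior], [−sonorant]. They differ on [strident] (/d/ [−], /dz/ [+]), [delayed release] (/d/ [−], /dz/ [+]).

[strident], [delayed release]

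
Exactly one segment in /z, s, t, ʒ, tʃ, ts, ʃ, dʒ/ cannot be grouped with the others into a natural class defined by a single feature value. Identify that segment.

/ʒ, tʃ, ʃ, dʒ, ts, s, z/ are all [+strident], but /t/ (voiceless alveolar stop) is [−strident]. No other single segment can be removed to leave a set sharing one feature value that the removed segment lacks, so /t/ is the odd one out.

t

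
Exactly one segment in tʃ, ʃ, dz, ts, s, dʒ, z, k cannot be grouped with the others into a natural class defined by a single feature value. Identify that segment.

k

The remaining segments after removing /k/ share [+strident]; /k/ (voiceless velar stop) is [−strident]. For every other candidate removal, the leftover set fails to share any single feature value that the removed segment lacks.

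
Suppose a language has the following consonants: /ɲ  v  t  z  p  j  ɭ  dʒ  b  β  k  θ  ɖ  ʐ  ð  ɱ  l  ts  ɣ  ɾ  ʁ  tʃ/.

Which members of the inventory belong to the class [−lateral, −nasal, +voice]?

v, z, j, dʒ, b, β, ɖ, ʐ, ð, ɣ, ɾ, ʁ

Eliminate segments failing any feature: /ɲ, ɱ/ are [+nasal]; /t, p, k, θ, ts, tʃ/ are [−voice]; /ɭ, l/ are [+lateral]. The remaining /v, z, j, dʒ, b, β, ɖ, ʐ, ð, ɣ, ɾ, ʁ/ satisfy [−lateral], [−nasal], [+voice].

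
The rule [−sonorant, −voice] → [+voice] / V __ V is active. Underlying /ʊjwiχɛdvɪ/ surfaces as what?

/χ/ satisfies [−sonorant, −voice] and sits in V __ V. The [+voice] counterpart of the voiceless uvular fricative is /ʁ/. Other segments in /ʊjwiχɛdvɪ/ either fail the structural description or are not in the environment, so the surface form is [ʊjwiʁɛdvɪ].

[ʊjwiʁɛdvɪ]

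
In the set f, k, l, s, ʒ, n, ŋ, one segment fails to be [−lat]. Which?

/l/ is the alveolar lateral approximant, which is [+lateral]; the rest — /s, ʒ, ŋ, f, n, k/ — are [−lateral].

l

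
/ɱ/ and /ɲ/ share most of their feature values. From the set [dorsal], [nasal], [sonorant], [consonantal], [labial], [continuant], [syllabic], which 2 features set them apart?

/ɱ/ (labiodental nasal) and /ɲ/ (palatal nasal) agree on [+nasal], [+sonorant], [+consonantal], [-continuant], [-syllabic]. They differ on [labial] (/ɱ/ [+], /ɲ/ [-]), [dorsal] (/ɱ/ [-], /ɲ/ [+]).

[labial], [dorsal]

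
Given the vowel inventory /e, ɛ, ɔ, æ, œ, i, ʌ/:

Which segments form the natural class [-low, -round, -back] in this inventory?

Eliminate segments failing any feature: /ɔ, œ/ are [+round]; /æ/ is [+low]; /ʌ/ is [+back]. The remaining /e, ɛ, i/ satisfy [-low], [-round], [-back].

e, ɛ, i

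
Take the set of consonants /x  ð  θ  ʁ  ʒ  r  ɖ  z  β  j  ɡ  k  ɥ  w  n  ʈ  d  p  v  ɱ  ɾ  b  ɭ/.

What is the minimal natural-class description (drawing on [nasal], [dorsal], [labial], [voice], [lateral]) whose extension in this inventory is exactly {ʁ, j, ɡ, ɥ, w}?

[+voice, +dorsal]

Every target segment is [+voice], [+dorsal]; each remaining inventory member fails at least one of these. Each conjunct is needed — [+dorsal] alone would also admit /x, k/; [+voice] alone would also admit /ð, ʒ, r, ɖ, …/ — and no other single listed feature has exactly this extension, so two is the minimum.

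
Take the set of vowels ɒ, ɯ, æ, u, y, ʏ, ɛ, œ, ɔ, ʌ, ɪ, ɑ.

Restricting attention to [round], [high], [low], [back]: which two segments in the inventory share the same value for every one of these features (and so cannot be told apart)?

y, ʏ

On the given features, /y/ and /ʏ/ have an identical profile: [+round], [+high], [-low], [-back]. No other two segments in the inventory coincide on all 4 features. (They do differ in [tense], which is not among the given features.)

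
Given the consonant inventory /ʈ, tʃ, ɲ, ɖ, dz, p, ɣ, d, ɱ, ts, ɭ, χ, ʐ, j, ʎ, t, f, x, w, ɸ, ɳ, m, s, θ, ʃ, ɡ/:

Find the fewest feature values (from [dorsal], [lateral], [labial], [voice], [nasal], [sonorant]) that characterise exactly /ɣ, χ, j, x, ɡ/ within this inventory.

Every target segment is [-nasal], [-lateral], [-labial], [+dorsal]; each remaining inventory member fails at least one of these. Each conjunct is needed — [-lateral, -labial, +dorsal] alone would also admit /ɲ/; [-nasal, -labial, +dorsal] alone would also admit /ʎ/; [-nasal, -lateral, +dorsal] alone would also admit /w/; [-nasal, -lateral, -labial] alone would also admit /ʈ, tʃ, ɖ, dz, …/ — and no other combination of three listed features has exactly this extension, so four is the minimum.

[-nasal, -lateral, -labial, +dorsal]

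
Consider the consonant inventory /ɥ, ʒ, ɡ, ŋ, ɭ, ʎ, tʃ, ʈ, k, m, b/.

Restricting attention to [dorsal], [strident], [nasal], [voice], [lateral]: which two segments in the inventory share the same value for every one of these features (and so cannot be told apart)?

ɥ, ɡ

/ɥ/ (labial-palatal glide) and /ɡ/ (voiced velar stop) are both [+dorsal], [−strident], [−nasal], [+voice], [−lateral], so none of the listed features separates them. (They do differ in [sonorant], [continuant], [labial], [round] and [back], which are not among the given features.) Every other pair in the inventory differs on at least one listed feature.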